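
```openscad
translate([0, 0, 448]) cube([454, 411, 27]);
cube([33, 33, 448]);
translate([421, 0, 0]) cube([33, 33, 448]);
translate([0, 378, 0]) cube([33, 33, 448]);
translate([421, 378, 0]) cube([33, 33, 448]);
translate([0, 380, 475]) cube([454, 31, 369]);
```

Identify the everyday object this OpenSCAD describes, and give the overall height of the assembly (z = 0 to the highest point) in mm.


A chair. The overall height is 844 mm.

A slab on four corner posts with a tall panel at the back — a chair. The seat slab sits at z = 448 with thickness 27, and the 369 mm backrest starts at the seat top, so the overall height is 448 + 27 + 369 = 844 mm.


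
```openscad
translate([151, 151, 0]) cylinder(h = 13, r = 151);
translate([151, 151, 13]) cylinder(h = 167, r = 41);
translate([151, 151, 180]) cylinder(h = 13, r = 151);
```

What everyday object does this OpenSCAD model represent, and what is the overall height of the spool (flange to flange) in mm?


A spool. The overall height is 193 mm.

Three coaxial cylinders, large–small–large — a spool. Two 13 mm flanges and a 167 mm core give 13 + 167 + 13 = 193 mm.


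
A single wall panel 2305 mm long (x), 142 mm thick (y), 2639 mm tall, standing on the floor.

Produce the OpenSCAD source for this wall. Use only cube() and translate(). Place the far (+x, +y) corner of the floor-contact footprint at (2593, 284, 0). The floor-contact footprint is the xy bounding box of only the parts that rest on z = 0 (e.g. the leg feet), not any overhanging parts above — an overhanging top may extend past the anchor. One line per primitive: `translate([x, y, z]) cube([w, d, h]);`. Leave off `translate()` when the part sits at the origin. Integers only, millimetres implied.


translate([288, 142, 0]) cube([2305, 142, 2639]);


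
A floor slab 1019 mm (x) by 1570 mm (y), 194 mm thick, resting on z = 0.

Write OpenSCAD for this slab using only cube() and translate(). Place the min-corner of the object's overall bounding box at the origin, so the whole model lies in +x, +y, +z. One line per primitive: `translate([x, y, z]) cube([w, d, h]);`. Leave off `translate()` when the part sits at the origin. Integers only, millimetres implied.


cube([1019, 1570, 194]);


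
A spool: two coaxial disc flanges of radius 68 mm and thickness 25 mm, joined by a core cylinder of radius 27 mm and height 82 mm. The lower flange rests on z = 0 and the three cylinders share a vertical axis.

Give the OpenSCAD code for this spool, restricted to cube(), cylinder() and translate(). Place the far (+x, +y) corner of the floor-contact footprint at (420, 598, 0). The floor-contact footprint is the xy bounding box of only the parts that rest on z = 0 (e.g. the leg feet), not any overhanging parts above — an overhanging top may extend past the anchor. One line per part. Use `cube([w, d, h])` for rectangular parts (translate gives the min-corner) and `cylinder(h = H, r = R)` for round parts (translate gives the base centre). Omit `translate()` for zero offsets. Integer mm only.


translate([352, 530, 0]) cylinder(h = 25, r = 68);
translate([352, 530, 25]) cylinder(h = 82, r = 27);
translate([352, 530, 107]) cylinder(h = 25, r = 68);


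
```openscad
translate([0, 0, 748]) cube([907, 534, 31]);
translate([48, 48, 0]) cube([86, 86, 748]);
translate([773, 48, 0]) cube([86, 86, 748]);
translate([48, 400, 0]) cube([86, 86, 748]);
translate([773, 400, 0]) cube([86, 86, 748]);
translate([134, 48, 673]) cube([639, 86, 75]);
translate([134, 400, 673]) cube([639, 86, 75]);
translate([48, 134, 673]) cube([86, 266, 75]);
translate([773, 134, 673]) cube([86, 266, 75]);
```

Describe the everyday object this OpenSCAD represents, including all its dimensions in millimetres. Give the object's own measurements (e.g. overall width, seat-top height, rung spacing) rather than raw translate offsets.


A table: top 907 mm (x) × 534 mm (y), 31 mm thick, upper face at z = 779 mm, on four 86×86 mm square legs, each inset 48 mm from the nearest pair of top edges from z = 0 to the bottom of the top. Four apron rails, 86 mm thick and 75 mm tall, run between adjacent legs with their top edges flush with the underside of the top and their outer faces flush with the legs' outer faces.


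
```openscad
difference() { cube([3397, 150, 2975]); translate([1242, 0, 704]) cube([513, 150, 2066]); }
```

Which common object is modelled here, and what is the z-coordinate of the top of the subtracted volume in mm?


A wall with a window opening. The window head height is 2770 mm.

A wall with a rectangular opening subtracted — a window. Sill at z = 704, opening 2066 mm tall, so the head is at 704 + 2066 = 2770 mm.


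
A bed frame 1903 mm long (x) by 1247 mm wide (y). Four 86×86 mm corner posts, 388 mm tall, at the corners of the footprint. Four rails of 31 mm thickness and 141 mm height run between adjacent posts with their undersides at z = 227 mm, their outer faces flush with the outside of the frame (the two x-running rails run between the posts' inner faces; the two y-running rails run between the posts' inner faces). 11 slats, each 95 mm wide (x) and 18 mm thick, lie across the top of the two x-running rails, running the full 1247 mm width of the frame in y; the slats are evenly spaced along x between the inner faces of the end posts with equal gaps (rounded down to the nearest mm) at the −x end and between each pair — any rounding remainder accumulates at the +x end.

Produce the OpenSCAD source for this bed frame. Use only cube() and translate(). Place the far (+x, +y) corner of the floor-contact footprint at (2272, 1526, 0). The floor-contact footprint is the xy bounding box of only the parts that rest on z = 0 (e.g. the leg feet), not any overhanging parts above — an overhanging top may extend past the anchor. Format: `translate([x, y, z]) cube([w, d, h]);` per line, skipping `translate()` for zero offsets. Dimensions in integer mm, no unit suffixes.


// slat z = rail_z + rail_h = 227 + 141 = 368
// slat gap = ⌊(1731 − 11·95) / 12⌋ = 57
translate([369, 279, 0]) cube([86, 86, 388]);
translate([369, 1440, 0]) cube([86, 86, 388]);
translate([2186, 279, 0]) cube([86, 86, 388]);
translate([2186, 1440, 0]) cube([86, 86, 388]);
translate([455, 279, 227]) cube([1731, 31, 141]);
translate([455, 1495, 227]) cube([1731, 31, 141]);
translate([369, 365, 227]) cube([31, 1075, 141]);
translate([2241, 365, 227]) cube([31, 1075, 141]);
translate([512, 279, 368]) cube([95, 1247, 18]);
translate([664, 279, 368]) cube([95, 1247, 18]);
translate([816, 279, 368]) cube([95, 1247, 18]);
translate([968, 279, 368]) cube([95, 1247, 18]);
translate([1120, 279, 368]) cube([95, 1247, 18]);
translate([1272, 279, 368]) cube([95, 1247, 18]);
translate([1424, 279, 368]) cube([95, 1247, 18]);
translate([1576, 279, 368]) cube([95, 1247, 18]);
translate([1728, 279, 368]) cube([95, 1247, 18]);
translate([1880, 279, 368]) cube([95, 1247, 18]);
translate([2032, 279, 368]) cube([95, 1247, 18]);


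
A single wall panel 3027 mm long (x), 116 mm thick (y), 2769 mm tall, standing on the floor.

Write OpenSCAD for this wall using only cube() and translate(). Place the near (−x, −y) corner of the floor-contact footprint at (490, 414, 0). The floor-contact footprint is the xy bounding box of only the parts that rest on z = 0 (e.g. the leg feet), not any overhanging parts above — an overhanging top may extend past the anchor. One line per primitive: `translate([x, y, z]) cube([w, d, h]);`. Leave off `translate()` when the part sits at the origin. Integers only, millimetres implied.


translate([490, 414, 0]) cube([3027, 116, 2769]);


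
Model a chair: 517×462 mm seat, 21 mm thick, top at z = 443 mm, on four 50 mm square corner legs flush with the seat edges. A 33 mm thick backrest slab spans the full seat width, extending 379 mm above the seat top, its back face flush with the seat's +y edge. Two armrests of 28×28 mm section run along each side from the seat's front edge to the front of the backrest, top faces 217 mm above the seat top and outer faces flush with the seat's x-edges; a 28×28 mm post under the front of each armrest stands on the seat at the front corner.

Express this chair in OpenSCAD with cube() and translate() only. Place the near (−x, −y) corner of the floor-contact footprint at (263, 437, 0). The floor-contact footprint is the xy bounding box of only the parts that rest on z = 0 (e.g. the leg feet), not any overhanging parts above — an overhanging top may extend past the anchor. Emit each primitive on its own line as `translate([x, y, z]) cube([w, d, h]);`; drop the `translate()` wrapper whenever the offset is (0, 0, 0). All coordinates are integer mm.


translate([263, 437, 422]) cube([517, 462, 21]);
translate([263, 437, 0]) cube([50, 50, 422]);
translate([730, 437, 0]) cube([50, 50, 422]);
translate([263, 849, 0]) cube([50, 50, 422]);
translate([730, 849, 0]) cube([50, 50, 422]);
translate([263, 866, 443]) cube([517, 33, 379]);
translate([263, 437, 632]) cube([28, 429, 28]);
translate([752, 437, 632]) cube([28, 429, 28]);
translate([263, 437, 443]) cube([28, 28, 189]);
translate([752, 437, 443]) cube([28, 28, 189]);


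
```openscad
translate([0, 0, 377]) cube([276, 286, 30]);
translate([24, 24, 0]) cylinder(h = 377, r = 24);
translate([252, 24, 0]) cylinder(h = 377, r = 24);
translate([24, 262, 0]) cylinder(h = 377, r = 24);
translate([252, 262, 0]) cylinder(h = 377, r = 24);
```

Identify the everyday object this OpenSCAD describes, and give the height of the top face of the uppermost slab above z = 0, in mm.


A stool. The seat height is 407 mm.

A 276×286×30 slab at z = 377 on four corner cylinders — a stool. The seat top is 377 + 30 = 407 mm.


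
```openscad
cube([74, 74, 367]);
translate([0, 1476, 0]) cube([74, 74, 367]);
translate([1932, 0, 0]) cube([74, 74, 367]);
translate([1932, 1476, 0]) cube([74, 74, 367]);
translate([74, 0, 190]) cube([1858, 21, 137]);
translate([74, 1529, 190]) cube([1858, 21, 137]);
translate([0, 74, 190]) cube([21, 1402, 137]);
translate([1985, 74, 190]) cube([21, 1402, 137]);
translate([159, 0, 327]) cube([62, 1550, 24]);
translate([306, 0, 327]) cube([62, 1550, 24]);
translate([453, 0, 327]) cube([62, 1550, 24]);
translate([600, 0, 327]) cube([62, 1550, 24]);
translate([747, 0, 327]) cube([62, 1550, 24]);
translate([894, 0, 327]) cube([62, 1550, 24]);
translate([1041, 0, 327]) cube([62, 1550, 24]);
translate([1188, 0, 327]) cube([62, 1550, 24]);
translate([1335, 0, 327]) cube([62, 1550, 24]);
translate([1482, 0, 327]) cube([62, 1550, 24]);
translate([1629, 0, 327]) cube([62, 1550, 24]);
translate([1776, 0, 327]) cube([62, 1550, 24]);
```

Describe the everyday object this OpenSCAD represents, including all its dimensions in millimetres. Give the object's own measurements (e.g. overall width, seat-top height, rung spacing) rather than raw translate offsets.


A bed frame 2006 mm long (x) by 1550 mm wide (y). Four 74×74 mm corner posts, 367 mm tall, at the corners of the footprint. Four rails of 21 mm thickness and 137 mm height run between adjacent posts with their undersides at z = 190 mm, their outer faces flush with the outside of the frame (the two x-running rails run between the posts' inner faces; the two y-running rails run between the posts' inner faces). 12 slats, each 62 mm wide (x) and 24 mm thick, lie across the top of the two x-running rails, running the full 1550 mm width of the frame in y; along x they sit between the end posts with a 85 mm gap after the −x posts and between neighbouring slats, leaving 94 mm before the +x posts.


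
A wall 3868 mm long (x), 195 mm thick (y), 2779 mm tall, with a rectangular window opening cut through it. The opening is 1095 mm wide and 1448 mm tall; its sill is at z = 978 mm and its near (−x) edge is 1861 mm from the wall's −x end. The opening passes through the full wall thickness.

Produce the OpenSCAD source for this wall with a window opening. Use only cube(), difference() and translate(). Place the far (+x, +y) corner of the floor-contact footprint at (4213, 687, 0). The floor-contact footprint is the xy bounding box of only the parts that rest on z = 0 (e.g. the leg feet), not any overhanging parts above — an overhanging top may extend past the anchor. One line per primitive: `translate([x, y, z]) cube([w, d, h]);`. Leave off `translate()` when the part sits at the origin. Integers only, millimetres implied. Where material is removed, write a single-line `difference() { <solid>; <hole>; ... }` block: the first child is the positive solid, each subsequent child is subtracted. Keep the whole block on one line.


difference() { translate([345, 492, 0]) cube([3868, 195, 2779]); translate([2206, 492, 978]) cube([1095, 195, 1448]); }


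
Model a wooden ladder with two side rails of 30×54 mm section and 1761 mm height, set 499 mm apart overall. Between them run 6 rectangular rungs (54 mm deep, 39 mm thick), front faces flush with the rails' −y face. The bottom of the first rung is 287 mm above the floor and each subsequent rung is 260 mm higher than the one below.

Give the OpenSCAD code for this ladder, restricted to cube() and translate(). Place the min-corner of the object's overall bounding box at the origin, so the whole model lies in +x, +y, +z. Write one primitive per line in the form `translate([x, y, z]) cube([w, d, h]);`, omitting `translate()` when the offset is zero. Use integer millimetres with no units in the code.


cube([30, 54, 1761]);
translate([469, 0, 0]) cube([30, 54, 1761]);
translate([30, 0, 287]) cube([439, 54, 39]);
translate([30, 0, 547]) cube([439, 54, 39]);
translate([30, 0, 807]) cube([439, 54, 39]);
translate([30, 0, 1067]) cube([439, 54, 39]);
translate([30, 0, 1327]) cube([439, 54, 39]);
translate([30, 0, 1587]) cube([439, 54, 39]);


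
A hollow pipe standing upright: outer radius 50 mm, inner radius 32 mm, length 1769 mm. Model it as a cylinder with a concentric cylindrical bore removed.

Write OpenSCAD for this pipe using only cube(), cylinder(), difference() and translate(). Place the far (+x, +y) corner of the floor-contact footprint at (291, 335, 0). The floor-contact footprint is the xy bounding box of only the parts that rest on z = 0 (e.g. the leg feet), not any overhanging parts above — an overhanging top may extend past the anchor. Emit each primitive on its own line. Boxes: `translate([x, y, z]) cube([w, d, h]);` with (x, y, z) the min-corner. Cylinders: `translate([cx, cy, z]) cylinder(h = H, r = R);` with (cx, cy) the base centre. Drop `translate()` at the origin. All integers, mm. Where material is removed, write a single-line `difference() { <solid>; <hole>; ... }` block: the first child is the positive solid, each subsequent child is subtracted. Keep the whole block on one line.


difference() { translate([241, 285, 0]) cylinder(h = 1769, r = 50); translate([241, 285, 0]) cylinder(h = 1769, r = 32); }


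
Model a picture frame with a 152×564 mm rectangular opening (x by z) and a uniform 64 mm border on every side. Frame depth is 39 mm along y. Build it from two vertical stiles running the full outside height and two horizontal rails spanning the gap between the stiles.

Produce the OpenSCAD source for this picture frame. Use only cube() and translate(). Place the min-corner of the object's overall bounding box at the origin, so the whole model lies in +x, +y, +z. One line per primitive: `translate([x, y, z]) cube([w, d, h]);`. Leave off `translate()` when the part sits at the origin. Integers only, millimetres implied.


cube([64, 39, 692]);
translate([216, 0, 0]) cube([64, 39, 692]);
translate([64, 0, 0]) cube([152, 39, 64]);
translate([64, 0, 628]) cube([152, 39, 64]);


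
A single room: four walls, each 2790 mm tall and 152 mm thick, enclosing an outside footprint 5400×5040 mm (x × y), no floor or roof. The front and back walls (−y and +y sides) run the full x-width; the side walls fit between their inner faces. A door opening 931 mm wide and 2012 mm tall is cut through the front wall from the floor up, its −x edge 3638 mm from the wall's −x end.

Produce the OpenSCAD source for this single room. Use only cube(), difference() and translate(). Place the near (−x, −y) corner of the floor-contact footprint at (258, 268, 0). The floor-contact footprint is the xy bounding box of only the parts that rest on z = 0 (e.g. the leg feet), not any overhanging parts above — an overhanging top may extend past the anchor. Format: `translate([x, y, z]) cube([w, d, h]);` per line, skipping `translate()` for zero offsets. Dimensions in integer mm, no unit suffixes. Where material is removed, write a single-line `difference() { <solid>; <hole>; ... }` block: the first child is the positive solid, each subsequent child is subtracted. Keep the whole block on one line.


difference() { translate([258, 268, 0]) cube([5400, 152, 2790]); translate([3896, 268, 0]) cube([931, 152, 2012]); }
translate([258, 5156, 0]) cube([5400, 152, 2790]);
translate([258, 420, 0]) cube([152, 4736, 2790]);
translate([5506, 420, 0]) cube([152, 4736, 2790]);


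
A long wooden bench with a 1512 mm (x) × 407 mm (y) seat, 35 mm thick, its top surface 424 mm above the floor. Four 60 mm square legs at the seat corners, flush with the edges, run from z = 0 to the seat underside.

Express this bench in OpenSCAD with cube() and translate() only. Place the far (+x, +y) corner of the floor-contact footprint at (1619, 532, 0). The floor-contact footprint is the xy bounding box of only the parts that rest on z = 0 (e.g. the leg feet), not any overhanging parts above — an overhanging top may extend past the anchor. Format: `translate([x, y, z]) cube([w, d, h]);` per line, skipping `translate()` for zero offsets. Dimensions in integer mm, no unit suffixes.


translate([107, 125, 389]) cube([1512, 407, 35]);
translate([107, 125, 0]) cube([60, 60, 389]);
translate([107, 472, 0]) cube([60, 60, 389]);
translate([1559, 125, 0]) cube([60, 60, 389]);
translate([1559, 472, 0]) cube([60, 60, 389]);


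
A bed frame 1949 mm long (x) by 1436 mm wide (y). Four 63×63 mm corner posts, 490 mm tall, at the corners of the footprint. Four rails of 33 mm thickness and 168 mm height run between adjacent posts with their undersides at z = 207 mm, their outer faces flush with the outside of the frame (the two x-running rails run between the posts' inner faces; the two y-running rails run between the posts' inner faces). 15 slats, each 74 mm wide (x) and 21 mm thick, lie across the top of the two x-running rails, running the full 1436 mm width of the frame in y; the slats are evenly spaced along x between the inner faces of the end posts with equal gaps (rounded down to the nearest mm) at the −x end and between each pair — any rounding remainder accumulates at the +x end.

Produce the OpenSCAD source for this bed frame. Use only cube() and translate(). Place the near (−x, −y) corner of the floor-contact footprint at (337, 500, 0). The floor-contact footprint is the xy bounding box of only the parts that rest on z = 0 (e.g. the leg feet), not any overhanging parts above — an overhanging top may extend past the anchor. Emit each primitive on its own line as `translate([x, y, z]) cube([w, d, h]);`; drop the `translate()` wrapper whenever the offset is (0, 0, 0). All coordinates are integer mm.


// slat z = rail_z + rail_h = 207 + 168 = 375
// slat gap = ⌊(1823 − 15·74) / 16⌋ = 44
translate([337, 500, 0]) cube([63, 63, 490]);
translate([337, 1873, 0]) cube([63, 63, 490]);
translate([2223, 500, 0]) cube([63, 63, 490]);
translate([2223, 1873, 0]) cube([63, 63, 490]);
translate([400, 500, 207]) cube([1823, 33, 168]);
translate([400, 1903, 207]) cube([1823, 33, 168]);
translate([337, 563, 207]) cube([33, 1310, 168]);
translate([2253, 563, 207]) cube([33, 1310, 168]);
translate([444, 500, 375]) cube([74, 1436, 21]);
translate([562, 500, 375]) cube([74, 1436, 21]);
translate([680, 500, 375]) cube([74, 1436, 21]);
translate([798, 500, 375]) cube([74, 1436, 21]);
translate([916, 500, 375]) cube([74, 1436, 21]);
translate([1034, 500, 375]) cube([74, 1436, 21]);
translate([1152, 500, 375]) cube([74, 1436, 21]);
translate([1270, 500, 375]) cube([74, 1436, 21]);
translate([1388, 500, 375]) cube([74, 1436, 21]);
translate([1506, 500, 375]) cube([74, 1436, 21]);
translate([1624, 500, 375]) cube([74, 1436, 21]);
translate([1742, 500, 375]) cube([74, 1436, 21]);
translate([1860, 500, 375]) cube([74, 1436, 21]);
translate([1978, 500, 375]) cube([74, 1436, 21]);
translate([2096, 500, 375]) cube([74, 1436, 21]);


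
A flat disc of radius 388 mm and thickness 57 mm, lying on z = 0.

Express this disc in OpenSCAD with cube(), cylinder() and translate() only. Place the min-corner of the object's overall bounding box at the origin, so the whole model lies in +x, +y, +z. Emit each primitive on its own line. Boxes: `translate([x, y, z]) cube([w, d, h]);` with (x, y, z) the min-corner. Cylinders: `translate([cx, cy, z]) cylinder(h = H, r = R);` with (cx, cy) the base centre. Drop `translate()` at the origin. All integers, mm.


translate([388, 388, 0]) cylinder(h = 57, r = 388);


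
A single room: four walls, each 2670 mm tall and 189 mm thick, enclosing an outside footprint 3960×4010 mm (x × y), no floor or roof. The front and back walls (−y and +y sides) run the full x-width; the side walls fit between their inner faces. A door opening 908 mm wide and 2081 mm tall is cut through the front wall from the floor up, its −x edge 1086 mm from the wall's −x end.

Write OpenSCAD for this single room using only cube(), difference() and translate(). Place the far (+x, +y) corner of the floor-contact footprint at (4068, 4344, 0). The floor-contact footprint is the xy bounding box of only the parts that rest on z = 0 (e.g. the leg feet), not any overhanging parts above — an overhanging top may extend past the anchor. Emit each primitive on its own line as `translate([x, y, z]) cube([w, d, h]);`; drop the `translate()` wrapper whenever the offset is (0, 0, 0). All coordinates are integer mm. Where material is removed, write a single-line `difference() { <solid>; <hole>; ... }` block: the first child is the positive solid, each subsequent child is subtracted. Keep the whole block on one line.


difference() { translate([108, 334, 0]) cube([3960, 189, 2670]); translate([1194, 334, 0]) cube([908, 189, 2081]); }
translate([108, 4155, 0]) cube([3960, 189, 2670]);
translate([108, 523, 0]) cube([189, 3632, 2670]);
translate([3879, 523, 0]) cube([189, 3632, 2670]);


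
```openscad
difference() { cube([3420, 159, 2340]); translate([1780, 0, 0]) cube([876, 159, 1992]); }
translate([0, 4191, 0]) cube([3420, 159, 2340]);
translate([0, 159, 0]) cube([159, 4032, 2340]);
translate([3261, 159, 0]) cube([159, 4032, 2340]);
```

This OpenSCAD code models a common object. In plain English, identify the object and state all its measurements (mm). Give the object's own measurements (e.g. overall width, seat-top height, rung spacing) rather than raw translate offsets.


A single room: four walls, each 2340 mm tall and 159 mm thick, enclosing an outside footprint 3420×4350 mm (x × y), no floor or roof. The front and back walls (−y and +y sides) run the full x-width; the side walls fit between their inner faces. A door opening 876 mm wide and 1992 mm tall is cut through the front wall from the floor up, its −x edge 1780 mm from the wall's −x end.


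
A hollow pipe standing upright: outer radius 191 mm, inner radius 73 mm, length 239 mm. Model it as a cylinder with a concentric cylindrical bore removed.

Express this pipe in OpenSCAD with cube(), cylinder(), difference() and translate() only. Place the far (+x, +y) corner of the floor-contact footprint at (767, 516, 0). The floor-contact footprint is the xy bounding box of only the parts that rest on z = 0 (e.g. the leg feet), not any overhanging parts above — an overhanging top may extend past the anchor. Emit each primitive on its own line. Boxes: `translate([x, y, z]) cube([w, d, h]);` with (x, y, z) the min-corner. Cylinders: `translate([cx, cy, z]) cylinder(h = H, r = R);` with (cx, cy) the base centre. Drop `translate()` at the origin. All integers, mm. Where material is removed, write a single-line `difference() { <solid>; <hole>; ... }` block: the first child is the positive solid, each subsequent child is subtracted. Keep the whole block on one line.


difference() { translate([576, 325, 0]) cylinder(h = 239, r = 191); translate([576, 325, 0]) cylinder(h = 239, r = 73); }


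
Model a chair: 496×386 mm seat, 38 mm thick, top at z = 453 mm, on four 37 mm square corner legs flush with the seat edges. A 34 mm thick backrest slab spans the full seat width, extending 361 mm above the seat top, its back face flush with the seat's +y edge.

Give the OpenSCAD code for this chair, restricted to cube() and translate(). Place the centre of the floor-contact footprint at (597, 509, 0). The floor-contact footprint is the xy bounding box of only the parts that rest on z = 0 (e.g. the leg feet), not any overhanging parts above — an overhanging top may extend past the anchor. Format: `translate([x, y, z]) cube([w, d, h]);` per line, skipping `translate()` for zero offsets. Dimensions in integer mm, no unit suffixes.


// leg_h = 453 - 38 = 415
translate([349, 316, 415]) cube([496, 386, 38]);
translate([349, 316, 0]) cube([37, 37, 415]);
translate([808, 316, 0]) cube([37, 37, 415]);
translate([349, 665, 0]) cube([37, 37, 415]);
translate([808, 665, 0]) cube([37, 37, 415]);
translate([349, 668, 453]) cube([496, 34, 361]);


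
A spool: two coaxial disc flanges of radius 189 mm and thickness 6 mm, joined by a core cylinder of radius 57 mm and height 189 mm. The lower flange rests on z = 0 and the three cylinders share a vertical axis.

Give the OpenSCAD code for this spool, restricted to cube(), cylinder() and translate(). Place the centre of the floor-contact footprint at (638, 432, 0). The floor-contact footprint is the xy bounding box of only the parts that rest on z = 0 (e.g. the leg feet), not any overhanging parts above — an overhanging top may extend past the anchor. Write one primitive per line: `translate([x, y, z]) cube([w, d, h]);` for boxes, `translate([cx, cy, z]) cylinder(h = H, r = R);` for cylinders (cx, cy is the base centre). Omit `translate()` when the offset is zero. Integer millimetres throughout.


translate([638, 432, 0]) cylinder(h = 6, r = 189);
translate([638, 432, 6]) cylinder(h = 189, r = 57);
translate([638, 432, 195]) cylinder(h = 6, r = 189);


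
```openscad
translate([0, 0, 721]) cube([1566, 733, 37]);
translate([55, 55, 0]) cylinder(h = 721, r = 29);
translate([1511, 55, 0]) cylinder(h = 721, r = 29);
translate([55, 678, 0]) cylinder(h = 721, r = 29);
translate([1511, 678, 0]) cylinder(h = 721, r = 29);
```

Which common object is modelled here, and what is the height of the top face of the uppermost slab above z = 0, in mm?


A table. The table height is 758 mm.

A 1566×733×37 slab sits at z = 721 on four Ø58 mm round legs — a table. The top surface is at 721 + 37 = 758 mm.


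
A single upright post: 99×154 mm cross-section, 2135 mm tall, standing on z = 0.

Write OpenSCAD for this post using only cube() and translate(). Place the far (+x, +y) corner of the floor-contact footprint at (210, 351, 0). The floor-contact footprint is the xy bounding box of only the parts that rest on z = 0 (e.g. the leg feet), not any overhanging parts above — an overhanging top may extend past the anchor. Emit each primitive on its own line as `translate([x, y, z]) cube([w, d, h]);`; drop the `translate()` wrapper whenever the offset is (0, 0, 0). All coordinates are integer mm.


translate([111, 197, 0]) cube([99, 154, 2135]);


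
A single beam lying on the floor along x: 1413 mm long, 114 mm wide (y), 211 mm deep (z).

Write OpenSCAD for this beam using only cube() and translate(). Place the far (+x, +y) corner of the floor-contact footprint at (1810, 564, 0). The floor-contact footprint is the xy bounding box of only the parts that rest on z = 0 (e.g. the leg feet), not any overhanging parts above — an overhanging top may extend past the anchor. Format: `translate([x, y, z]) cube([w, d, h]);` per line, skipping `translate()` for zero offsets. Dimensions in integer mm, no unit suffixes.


translate([397, 450, 0]) cube([1413, 114, 211]);


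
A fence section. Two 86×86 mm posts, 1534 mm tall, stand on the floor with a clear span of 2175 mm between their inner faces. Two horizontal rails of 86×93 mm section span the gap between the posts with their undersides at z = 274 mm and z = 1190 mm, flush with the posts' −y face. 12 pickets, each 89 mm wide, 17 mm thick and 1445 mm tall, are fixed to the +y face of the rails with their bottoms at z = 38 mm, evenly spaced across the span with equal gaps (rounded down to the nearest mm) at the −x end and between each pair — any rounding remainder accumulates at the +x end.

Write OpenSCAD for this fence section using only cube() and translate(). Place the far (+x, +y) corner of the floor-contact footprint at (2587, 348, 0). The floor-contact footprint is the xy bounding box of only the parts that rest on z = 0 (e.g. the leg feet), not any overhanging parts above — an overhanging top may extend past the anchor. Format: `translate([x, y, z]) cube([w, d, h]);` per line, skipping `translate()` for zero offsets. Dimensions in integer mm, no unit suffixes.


translate([240, 262, 0]) cube([86, 86, 1534]);
translate([2501, 262, 0]) cube([86, 86, 1534]);
translate([326, 262, 274]) cube([2175, 86, 93]);
translate([326, 262, 1190]) cube([2175, 86, 93]);
translate([411, 348, 38]) cube([89, 17, 1445]);
translate([585, 348, 38]) cube([89, 17, 1445]);
translate([759, 348, 38]) cube([89, 17, 1445]);
translate([933, 348, 38]) cube([89, 17, 1445]);
translate([1107, 348, 38]) cube([89, 17, 1445]);
translate([1281, 348, 38]) cube([89, 17, 1445]);
translate([1455, 348, 38]) cube([89, 17, 1445]);
translate([1629, 348, 38]) cube([89, 17, 1445]);
translate([1803, 348, 38]) cube([89, 17, 1445]);
translate([1977, 348, 38]) cube([89, 17, 1445]);
translate([2151, 348, 38]) cube([89, 17, 1445]);
translate([2325, 348, 38]) cube([89, 17, 1445]);


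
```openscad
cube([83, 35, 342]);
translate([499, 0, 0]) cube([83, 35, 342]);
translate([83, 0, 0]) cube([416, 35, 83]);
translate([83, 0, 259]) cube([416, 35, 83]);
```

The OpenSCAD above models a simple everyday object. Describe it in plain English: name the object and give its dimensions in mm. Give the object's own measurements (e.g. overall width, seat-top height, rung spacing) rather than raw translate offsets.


A rectangular picture frame lying in the x–z plane (depth along y). The opening is 416 mm wide (x) by 176 mm tall (z), surrounded by a border 83 mm wide on all four sides. The frame is 35 mm deep and is made of two full-height vertical stiles with two horizontal rails fitted between them.


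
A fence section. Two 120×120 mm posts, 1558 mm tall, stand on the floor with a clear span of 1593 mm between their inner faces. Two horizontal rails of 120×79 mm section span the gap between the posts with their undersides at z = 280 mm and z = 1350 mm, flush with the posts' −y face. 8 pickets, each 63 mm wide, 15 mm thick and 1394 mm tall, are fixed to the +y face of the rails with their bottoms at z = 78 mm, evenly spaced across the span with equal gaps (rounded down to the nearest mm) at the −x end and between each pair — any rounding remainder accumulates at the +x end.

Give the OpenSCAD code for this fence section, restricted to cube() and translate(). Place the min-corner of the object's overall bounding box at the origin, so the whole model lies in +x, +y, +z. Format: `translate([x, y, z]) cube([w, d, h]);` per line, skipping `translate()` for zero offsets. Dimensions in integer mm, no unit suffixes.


cube([120, 120, 1558]);
translate([1713, 0, 0]) cube([120, 120, 1558]);
translate([120, 0, 280]) cube([1593, 120, 79]);
translate([120, 0, 1350]) cube([1593, 120, 79]);
translate([241, 120, 78]) cube([63, 15, 1394]);
translate([425, 120, 78]) cube([63, 15, 1394]);
translate([609, 120, 78]) cube([63, 15, 1394]);
translate([793, 120, 78]) cube([63, 15, 1394]);
translate([977, 120, 78]) cube([63, 15, 1394]);
translate([1161, 120, 78]) cube([63, 15, 1394]);
translate([1345, 120, 78]) cube([63, 15, 1394]);
translate([1529, 120, 78]) cube([63, 15, 1394]);


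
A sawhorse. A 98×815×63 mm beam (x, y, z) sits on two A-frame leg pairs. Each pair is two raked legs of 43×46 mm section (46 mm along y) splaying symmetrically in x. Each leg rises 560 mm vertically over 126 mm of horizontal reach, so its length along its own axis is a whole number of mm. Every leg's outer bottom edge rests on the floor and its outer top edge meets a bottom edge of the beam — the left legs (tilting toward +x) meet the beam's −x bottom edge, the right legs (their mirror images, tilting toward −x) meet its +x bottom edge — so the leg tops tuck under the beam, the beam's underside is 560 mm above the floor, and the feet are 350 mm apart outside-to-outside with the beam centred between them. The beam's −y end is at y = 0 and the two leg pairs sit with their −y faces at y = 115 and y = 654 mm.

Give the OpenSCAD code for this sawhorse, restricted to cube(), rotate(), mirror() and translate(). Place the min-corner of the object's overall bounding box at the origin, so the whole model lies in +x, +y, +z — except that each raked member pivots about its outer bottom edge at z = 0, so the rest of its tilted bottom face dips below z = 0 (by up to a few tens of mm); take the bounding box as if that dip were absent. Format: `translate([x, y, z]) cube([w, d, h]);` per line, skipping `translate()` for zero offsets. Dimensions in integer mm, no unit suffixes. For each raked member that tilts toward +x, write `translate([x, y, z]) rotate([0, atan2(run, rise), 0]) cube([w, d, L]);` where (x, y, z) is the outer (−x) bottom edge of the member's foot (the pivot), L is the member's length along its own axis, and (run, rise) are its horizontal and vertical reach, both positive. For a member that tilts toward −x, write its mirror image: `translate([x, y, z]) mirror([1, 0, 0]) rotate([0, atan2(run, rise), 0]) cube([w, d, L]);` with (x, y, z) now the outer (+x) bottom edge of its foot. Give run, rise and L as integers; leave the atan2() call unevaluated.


translate([126, 0, 560]) cube([98, 815, 63]);
translate([0, 115, 0]) rotate([0, atan2(126, 560), 0]) cube([43, 46, 574]);
translate([350, 115, 0]) mirror([1, 0, 0]) rotate([0, atan2(126, 560), 0]) cube([43, 46, 574]);
translate([0, 654, 0]) rotate([0, atan2(126, 560), 0]) cube([43, 46, 574]);
translate([350, 654, 0]) mirror([1, 0, 0]) rotate([0, atan2(126, 560), 0]) cube([43, 46, 574]);


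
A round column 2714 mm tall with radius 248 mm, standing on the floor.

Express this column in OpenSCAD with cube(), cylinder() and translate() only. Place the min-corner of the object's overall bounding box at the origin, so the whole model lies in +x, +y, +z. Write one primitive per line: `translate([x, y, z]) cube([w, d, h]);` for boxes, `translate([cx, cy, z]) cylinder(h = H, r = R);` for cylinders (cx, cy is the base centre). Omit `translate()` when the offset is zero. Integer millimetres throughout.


translate([248, 248, 0]) cylinder(h = 2714, r = 248);


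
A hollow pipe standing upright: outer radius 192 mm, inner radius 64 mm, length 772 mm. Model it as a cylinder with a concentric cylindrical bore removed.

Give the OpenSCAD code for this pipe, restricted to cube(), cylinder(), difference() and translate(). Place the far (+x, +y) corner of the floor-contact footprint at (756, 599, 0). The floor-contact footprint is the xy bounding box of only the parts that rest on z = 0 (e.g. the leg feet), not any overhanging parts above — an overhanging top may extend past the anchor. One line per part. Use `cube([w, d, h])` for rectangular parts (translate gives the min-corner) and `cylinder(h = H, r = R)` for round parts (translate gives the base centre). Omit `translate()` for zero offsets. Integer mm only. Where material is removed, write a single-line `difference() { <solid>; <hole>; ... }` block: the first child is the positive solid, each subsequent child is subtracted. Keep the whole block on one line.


difference() { translate([564, 407, 0]) cylinder(h = 772, r = 192); translate([564, 407, 0]) cylinder(h = 772, r = 64); }


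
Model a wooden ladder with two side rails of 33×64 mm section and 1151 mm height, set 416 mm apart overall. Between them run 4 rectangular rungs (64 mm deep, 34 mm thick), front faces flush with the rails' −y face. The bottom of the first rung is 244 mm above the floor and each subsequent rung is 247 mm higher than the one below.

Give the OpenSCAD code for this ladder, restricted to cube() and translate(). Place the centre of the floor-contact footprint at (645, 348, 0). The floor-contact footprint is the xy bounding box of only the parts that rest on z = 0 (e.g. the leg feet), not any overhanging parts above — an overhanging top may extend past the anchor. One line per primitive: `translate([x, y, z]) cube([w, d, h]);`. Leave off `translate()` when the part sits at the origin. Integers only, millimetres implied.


translate([437, 316, 0]) cube([33, 64, 1151]);
translate([820, 316, 0]) cube([33, 64, 1151]);
translate([470, 316, 244]) cube([350, 64, 34]);
translate([470, 316, 491]) cube([350, 64, 34]);
translate([470, 316, 738]) cube([350, 64, 34]);
translate([470, 316, 985]) cube([350, 64, 34]);


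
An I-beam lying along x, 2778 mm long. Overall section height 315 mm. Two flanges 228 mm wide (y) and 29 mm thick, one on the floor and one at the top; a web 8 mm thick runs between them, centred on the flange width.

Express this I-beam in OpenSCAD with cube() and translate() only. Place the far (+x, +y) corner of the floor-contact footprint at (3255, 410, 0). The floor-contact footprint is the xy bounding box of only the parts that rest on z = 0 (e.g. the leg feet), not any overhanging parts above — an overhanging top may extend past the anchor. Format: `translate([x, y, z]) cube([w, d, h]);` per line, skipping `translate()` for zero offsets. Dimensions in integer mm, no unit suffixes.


translate([477, 182, 0]) cube([2778, 228, 29]);
translate([477, 292, 29]) cube([2778, 8, 257]);
translate([477, 182, 286]) cube([2778, 228, 29]);


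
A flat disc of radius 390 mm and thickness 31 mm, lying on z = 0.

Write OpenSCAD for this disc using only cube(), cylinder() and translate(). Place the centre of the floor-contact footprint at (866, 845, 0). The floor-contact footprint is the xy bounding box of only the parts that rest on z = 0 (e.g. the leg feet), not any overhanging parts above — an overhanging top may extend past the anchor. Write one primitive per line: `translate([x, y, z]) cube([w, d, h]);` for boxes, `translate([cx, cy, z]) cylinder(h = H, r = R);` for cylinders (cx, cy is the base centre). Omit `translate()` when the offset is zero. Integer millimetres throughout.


translate([866, 845, 0]) cylinder(h = 31, r = 390);


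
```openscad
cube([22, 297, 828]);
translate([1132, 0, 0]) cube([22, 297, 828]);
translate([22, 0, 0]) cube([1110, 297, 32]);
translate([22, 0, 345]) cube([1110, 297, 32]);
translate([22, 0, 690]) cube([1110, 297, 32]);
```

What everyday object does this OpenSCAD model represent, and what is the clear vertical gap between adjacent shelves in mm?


A bookshelf. The clear shelf gap is 313 mm.

Two tall side panels with 3 horizontal boards between them — a bookshelf. The first two shelf undersides are at z = 0 and z = 345; with shelf thickness 32, the clear gap is 345 − 0 − 32 = 313 mm.


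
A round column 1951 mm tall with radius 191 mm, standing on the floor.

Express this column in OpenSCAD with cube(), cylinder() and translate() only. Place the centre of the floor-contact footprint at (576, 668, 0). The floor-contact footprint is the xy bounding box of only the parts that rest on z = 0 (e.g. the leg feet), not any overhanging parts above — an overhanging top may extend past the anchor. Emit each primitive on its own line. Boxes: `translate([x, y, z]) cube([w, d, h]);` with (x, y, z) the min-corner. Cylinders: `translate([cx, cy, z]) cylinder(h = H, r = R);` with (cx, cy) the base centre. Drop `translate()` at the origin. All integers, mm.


translate([576, 668, 0]) cylinder(h = 1951, r = 191);
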